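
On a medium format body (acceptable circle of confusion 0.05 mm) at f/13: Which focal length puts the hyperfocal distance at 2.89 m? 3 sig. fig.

From H = f²/(N·c) + f, with f ≪ H: f ≈ √(H·N·c) = √(2890 × 13 × 0.05) = √1878.5 ≈ 43.34 mm.
Exact: f² + N·c·f − N·c·H = 0 ⇒ f = (−N·c + √((N·c)² + 4·N·c·H))/2 = (−0.65 + √7514.4)/2 ≈ 43.018 mm ≈ 43.0 mm.

43.0 mm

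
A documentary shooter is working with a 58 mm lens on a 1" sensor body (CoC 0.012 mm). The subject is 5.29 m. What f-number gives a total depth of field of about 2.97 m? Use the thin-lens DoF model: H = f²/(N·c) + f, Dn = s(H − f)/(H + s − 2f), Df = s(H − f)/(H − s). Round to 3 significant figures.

Write h = H − f = f²/(N·c). The thin-lens limits are Dn = s·h/(h + (s−f)) and Df = s·h/(h − (s−f)), so DoF = Df − Dn = 2·s·(s−f)·h / (h² − (s−f)²).
That is a quadratic in h: DoF·h² − 2·s·(s−f)·h − DoF·(s−f)² = 0 ⇒ h = (s−f)·(s + √(s² + DoF²)) / DoF = 5232 × (5290 + √(5290² + 2970²)) / 2970 = 5232 × (5290 + 6066.71) / 2970 ≈ 20006 mm.
Then N = f²/(c·h) = 58² / (0.012 × 20006) = 3364 / 240.07 ≈ 14.

f/14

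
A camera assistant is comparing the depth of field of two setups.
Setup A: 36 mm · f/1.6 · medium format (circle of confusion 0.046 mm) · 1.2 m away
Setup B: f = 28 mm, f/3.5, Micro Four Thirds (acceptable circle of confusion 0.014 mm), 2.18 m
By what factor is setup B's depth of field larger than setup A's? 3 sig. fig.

3.75

Setup A: H = 36²/(1.6×0.046) + 36 ≈ 17644.7 mm; DoF = Df − Dn = 1284.94 − 1125.59 ≈ 159.35 mm.
Setup B: H = 28²/(3.5×0.014) + 28 ≈ 16028.0 mm; DoF = Df − Dn = 2518.78 − 1921.55 ≈ 597.23 mm.
Ratio = 597.23 / 159.35 ≈ 3.75.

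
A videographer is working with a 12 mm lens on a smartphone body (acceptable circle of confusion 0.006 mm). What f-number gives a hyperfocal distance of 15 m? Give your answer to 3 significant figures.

Rearrange H = f²/(N·c) + f for N: N = f² / ((H − f)·c).
N = 12² / ((15000 − 12) × 0.006) = 144 / 89.93 ≈ 1.60.

f/1.60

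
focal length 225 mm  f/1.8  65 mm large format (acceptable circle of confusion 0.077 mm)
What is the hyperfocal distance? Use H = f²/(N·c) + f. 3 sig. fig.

Hyperfocal distance H = f²/(N·c) + f = 225²/(1.8 × 0.077) + 225 = 50625/0.1386 + 225 ≈ 365484.7 mm ≈ 365 m.

365 m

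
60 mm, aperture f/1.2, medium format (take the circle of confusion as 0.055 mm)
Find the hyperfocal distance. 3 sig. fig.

54.6 m

Hyperfocal distance H = f²/(N·c) + f = 60²/(1.2 × 0.055) + 60 = 3600/0.066 + 60 ≈ 54605.5 mm ≈ 54.6 m.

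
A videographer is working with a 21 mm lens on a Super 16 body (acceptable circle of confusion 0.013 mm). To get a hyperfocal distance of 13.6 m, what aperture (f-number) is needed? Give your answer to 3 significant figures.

Rearrange H = f²/(N·c) + f for N: N = f² / ((H − f)·c).
N = 21² / ((13600 − 21) × 0.013) = 441 / 176.5 ≈ 2.50.

f/2.50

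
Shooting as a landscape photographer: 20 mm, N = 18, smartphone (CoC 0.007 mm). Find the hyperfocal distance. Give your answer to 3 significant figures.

3.19 m

Hyperfocal distance H = f²/(N·c) + f = 20²/(18 × 0.007) + 20 = 400/0.126 + 20 ≈ 3194.6 mm ≈ 3.19 m.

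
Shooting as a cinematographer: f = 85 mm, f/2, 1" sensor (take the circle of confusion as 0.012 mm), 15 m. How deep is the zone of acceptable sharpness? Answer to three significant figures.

1.49 m

Hyperfocal distance H = f²/(N·c) + f = 85²/(2 × 0.012) + 85 = 7225/0.024 + 85 ≈ 301126.7 mm ≈ 301.1 m.
Near limit Dn = s·(H − f)/(H + s − 2f) = 15000 × (301126.7 − 85) / (301126.7 + 15000 − 2 × 85) = 15000 × 301041.7 / 315956.7 ≈ 14291.9 mm.
Far limit Df = s·(H − f)/(H − s) = 15000 × (301126.7 − 85) / (301126.7 − 15000) = 15000 × 301041.7 / 286126.7 ≈ 15781.9 mm.
Depth of field = Df − Dn = 15781.9 − 14291.9 ≈ 1490.0 mm ≈ 1.49 m.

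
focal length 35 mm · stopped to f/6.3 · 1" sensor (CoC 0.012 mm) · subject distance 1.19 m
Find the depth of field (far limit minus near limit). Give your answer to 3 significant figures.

171 mm

Hyperfocal distance H = f²/(N·c) + f = 35²/(6.3 × 0.012) + 35 = 1225/0.0756 + 35 ≈ 16238.7 mm ≈ 16.24 m.
Near limit Dn = s·(H − f)/(H + s − 2f) = 1190 × (16238.7 − 35) / (16238.7 + 1190 − 2 × 35) = 1190 × 16203.7 / 17358.7 ≈ 1110.82 mm.
Far limit Df = s·(H − f)/(H − s) = 1190 × (16238.7 − 35) / (16238.7 − 1190) = 1190 × 16203.7 / 15048.7 ≈ 1281.33 mm.
Depth of field = Df − Dn = 1281.33 − 1110.82 ≈ 170.51 mm.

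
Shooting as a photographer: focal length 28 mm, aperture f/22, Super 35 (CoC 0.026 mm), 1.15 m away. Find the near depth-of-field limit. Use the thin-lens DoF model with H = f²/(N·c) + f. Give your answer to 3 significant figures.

0.632 m

Hyperfocal distance H = f²/(N·c) + f = 28²/(22 × 0.026) + 28 = 784/0.572 + 28 ≈ 1398.6 mm ≈ 1.399 m.
Near limit Dn = s·(H − f)/(H + s − 2f) = 1150 × (1398.6 − 28) / (1398.6 + 1150 − 2 × 28) = 1150 × 1370.6 / 2492.6 ≈ 632.35 mm ≈ 0.632 m.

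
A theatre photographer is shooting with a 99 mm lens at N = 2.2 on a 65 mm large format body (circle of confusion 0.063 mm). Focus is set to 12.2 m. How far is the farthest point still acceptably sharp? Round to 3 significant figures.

14.7 m

Hyperfocal distance H = f²/(N·c) + f = 99²/(2.2 × 0.063) + 99 = 9801/0.1386 + 99 ≈ 70813.3 mm ≈ 70.81 m.
Far limit Df = s·(H − f)/(H − s) = 12200 × (70813.3 − 99) / (70813.3 − 12200) = 12200 × 70714.3 / 58613.3 ≈ 14719 mm ≈ 14.7 m.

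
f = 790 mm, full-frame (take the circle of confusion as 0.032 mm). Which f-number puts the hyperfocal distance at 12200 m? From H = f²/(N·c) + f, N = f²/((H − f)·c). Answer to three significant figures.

f/1.60

Rearrange H = f²/(N·c) + f for N: N = f² / ((H − f)·c).
N = 790² / ((12200000 − 790) × 0.032) = 624100 / 390375 ≈ 1.60.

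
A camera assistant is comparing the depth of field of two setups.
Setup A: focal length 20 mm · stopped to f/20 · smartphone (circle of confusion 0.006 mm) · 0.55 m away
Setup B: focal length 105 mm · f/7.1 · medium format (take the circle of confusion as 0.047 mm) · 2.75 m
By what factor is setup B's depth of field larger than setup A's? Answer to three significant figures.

Setup A: H = 20²/(20×0.006) + 20 ≈ 3353.3 mm; DoF = Df − Dn = 653.98 − 474.55 ≈ 179.43 mm.
Setup B: H = 105²/(7.1×0.047) + 105 ≈ 33143.7 mm; DoF = Df − Dn = 2989.32 − 2546.16 ≈ 443.16 mm.
Ratio = 443.16 / 179.43 ≈ 2.47.

2.47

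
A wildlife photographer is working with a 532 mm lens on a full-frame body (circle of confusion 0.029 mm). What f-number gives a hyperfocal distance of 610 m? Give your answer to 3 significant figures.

f/16

Rearrange H = f²/(N·c) + f for N: N = f² / ((H − f)·c).
N = 532² / ((610000 − 532) × 0.029) = 283024 / 17675 ≈ 16.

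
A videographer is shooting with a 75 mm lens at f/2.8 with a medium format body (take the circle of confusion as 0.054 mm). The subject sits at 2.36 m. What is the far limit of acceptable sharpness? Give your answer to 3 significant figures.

2.51 m

Hyperfocal distance H = f²/(N·c) + f = 75²/(2.8 × 0.054) + 75 = 5625/0.1512 + 75 ≈ 37277.4 mm ≈ 37.28 m.
Far limit Df = s·(H − f)/(H − s) = 2360 × (37277.4 − 75) / (37277.4 − 2360) = 2360 × 37202.4 / 34917.4 ≈ 2514.4 mm ≈ 2.51 m.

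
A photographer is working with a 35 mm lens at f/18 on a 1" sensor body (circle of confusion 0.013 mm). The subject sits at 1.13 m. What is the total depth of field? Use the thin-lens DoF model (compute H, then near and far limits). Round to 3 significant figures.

Hyperfocal distance H = f²/(N·c) + f = 35²/(18 × 0.013) + 35 = 1225/0.234 + 35 ≈ 5270.0 mm ≈ 5.270 m.
Near limit Dn = s·(H − f)/(H + s − 2f) = 1130 × (5270.0 − 35) / (5270.0 + 1130 − 2 × 35) = 1130 × 5235.0 / 6330.0 ≈ 934.53 mm.
Far limit Df = s·(H − f)/(H − s) = 1130 × (5270.0 − 35) / (5270.0 − 1130) = 1130 × 5235.0 / 4140.0 ≈ 1428.87 mm.
Depth of field = Df − Dn = 1428.87 − 934.53 ≈ 494.34 mm.

494 mm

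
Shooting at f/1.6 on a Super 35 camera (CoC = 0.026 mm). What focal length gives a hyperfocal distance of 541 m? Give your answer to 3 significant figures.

From H = f²/(N·c) + f, with f ≪ H: f ≈ √(H·N·c) = √(541000 × 1.6 × 0.026) = √22506 ≈ 150.0 mm.
The +f correction barely moves this — solving exactly, f² + N·c·f − N·c·H = 0 ⇒ f = (−N·c + √((N·c)² + 4·N·c·H))/2 = (−0.0416 + √90022)/2 ≈ 150.00 mm, so f ≈ 150 mm.

150 mm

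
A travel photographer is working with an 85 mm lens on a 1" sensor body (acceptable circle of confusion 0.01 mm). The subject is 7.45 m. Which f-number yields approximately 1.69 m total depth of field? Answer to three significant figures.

Write h = H − f = f²/(N·c). The thin-lens limits are Dn = s·h/(h + (s−f)) and Df = s·h/(h − (s−f)), so DoF = Df − Dn = 2·s·(s−f)·h / (h² − (s−f)²).
That is a quadratic in h: DoF·h² − 2·s·(s−f)·h − DoF·(s−f)² = 0 ⇒ h = (s−f)·(s + √(s² + DoF²)) / DoF = 7365 × (7450 + √(7450² + 1690²)) / 1690 = 7365 × (7450 + 7639.28) / 1690 ≈ 65759 mm.
Then N = f²/(c·h) = 85² / (0.01 × 65759) = 7225 / 657.59 ≈ 11.

f/11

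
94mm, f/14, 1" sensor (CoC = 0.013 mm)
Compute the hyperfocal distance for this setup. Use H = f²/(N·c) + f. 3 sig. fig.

Hyperfocal distance H = f²/(N·c) + f = 94²/(14 × 0.013) + 94 = 8836/0.182 + 94 ≈ 48643.5 mm ≈ 48.6 m.

48.6 m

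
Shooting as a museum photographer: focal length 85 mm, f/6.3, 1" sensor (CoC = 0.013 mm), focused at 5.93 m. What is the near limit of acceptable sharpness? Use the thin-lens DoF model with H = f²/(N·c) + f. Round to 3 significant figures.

Hyperfocal distance H = f²/(N·c) + f = 85²/(6.3 × 0.013) + 85 = 7225/0.0819 + 85 ≈ 88302.3 mm ≈ 88.30 m.
Near limit Dn = s·(H − f)/(H + s − 2f) = 5930 × (88302.3 − 85) / (88302.3 + 5930 − 2 × 85) = 5930 × 88217.3 / 94062.3 ≈ 5561.5 mm ≈ 5.56 m.

5.56 m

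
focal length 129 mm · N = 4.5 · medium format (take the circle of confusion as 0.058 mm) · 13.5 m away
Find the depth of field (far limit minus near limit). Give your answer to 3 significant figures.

5.92 m

Hyperfocal distance H = f²/(N·c) + f = 129²/(4.5 × 0.058) + 129 = 16641/0.261 + 129 ≈ 63887.6 mm ≈ 63.89 m.
Near limit Dn = s·(H − f)/(H + s − 2f) = 13500 × (63887.6 − 129) / (63887.6 + 13500 − 2 × 129) = 13500 × 63758.6 / 77129.6 ≈ 11159.7 mm.
Far limit Df = s·(H − f)/(H − s) = 13500 × (63887.6 − 129) / (63887.6 − 13500) = 13500 × 63758.6 / 50387.6 ≈ 17082.4 mm.
Depth of field = Df − Dn = 17082.4 − 11159.7 ≈ 5922.7 mm ≈ 5.92 m.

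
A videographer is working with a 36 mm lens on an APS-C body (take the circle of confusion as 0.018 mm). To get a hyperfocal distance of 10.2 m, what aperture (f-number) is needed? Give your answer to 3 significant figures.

f/7.08

Rearrange H = f²/(N·c) + f for N: N = f² / ((H − f)·c).
N = 36² / ((10200 − 36) × 0.018) = 1296 / 183.0 ≈ 7.08.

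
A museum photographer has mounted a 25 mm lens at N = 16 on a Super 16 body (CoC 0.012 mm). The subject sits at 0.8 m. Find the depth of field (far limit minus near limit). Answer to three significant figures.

404 mm

Hyperfocal distance H = f²/(N·c) + f = 25²/(16 × 0.012) + 25 = 625/0.192 + 25 ≈ 3280.2 mm ≈ 3.280 m.
Near limit Dn = s·(H − f)/(H + s − 2f) = 800 × (3280.2 − 25) / (3280.2 + 800 − 2 × 25) = 800 × 3255.2 / 4030.2 ≈ 646.16 mm.
Far limit Df = s·(H − f)/(H − s) = 800 × (3280.2 − 25) / (3280.2 − 800) = 800 × 3255.2 / 2480.2 ≈ 1049.98 mm.
Depth of field = Df − Dn = 1049.98 − 646.16 ≈ 403.82 mm.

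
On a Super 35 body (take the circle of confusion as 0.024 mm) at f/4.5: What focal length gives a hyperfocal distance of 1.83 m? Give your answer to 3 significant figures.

From H = f²/(N·c) + f, with f ≪ H: f ≈ √(H·N·c) = √(1830 × 4.5 × 0.024) = √197.64 ≈ 14.06 mm.
Exact: f² + N·c·f − N·c·H = 0 ⇒ f = (−N·c + √((N·c)² + 4·N·c·H))/2 = (−0.108 + √790.57)/2 ≈ 14.005 mm ≈ 14.0 mm.

14.0 mm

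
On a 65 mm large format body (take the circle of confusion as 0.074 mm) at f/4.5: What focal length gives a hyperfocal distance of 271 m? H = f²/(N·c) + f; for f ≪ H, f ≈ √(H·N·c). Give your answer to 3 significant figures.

From H = f²/(N·c) + f, with f ≪ H: f ≈ √(H·N·c) = √(271000 × 4.5 × 0.074) = √90243 ≈ 300.4 mm.
The +f correction barely moves this — solving exactly, f² + N·c·f − N·c·H = 0 ⇒ f = (−N·c + √((N·c)² + 4·N·c·H))/2 = (−0.333 + √360972)/2 ≈ 300.24 mm, so f ≈ 300 mm.

300 mm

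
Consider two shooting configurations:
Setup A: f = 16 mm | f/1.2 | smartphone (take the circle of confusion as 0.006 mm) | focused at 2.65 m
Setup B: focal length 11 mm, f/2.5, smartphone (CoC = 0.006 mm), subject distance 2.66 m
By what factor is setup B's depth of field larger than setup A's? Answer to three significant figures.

Setup A: H = 16²/(1.2×0.006) + 16 ≈ 35571.6 mm; DoF = Df − Dn = 2862.02 − 2467.22 ≈ 394.80 mm.
Setup B: H = 11²/(2.5×0.006) + 11 ≈ 8077.7 mm; DoF = Df − Dn = 3960.6 − 2002.4 ≈ 1958.2 mm.
Ratio = 1958.2 / 394.80 ≈ 4.96.

4.96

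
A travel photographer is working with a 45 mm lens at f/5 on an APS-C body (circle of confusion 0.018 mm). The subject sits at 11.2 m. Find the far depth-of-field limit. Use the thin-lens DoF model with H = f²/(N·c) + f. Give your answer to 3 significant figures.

Hyperfocal distance H = f²/(N·c) + f = 45²/(5 × 0.018) + 45 = 2025/0.09 + 45 ≈ 22545.0 mm ≈ 22.55 m.
Far limit Df = s·(H − f)/(H − s) = 11200 × (22545.0 − 45) / (22545.0 − 11200) = 11200 × 22500.0 / 11345.0 ≈ 22212 mm ≈ 22.2 m.

22.2 m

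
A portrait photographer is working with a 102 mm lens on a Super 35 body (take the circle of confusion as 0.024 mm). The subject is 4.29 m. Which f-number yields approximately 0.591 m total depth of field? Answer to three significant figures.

Write h = H − f = f²/(N·c). The thin-lens limits are Dn = s·h/(h + (s−f)) and Df = s·h/(h − (s−f)), so DoF = Df − Dn = 2·s·(s−f)·h / (h² − (s−f)²).
That is a quadratic in h: DoF·h² − 2·s·(s−f)·h − DoF·(s−f)² = 0 ⇒ h = (s−f)·(s + √(s² + DoF²)) / DoF = 4188 × (4290 + √(4290² + 591²)) / 591 = 4188 × (4290 + 4330.52) / 591 ≈ 61088 mm.
Then N = f²/(c·h) = 102² / (0.024 × 61088) = 10404 / 1466.1 ≈ 7.10.

f/7.10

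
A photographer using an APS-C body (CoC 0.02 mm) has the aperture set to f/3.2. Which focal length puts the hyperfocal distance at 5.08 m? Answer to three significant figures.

18.0 mm

From H = f²/(N·c) + f, with f ≪ H: f ≈ √(H·N·c) = √(5080 × 3.2 × 0.02) = √325.12 ≈ 18.03 mm.
The +f correction barely moves this — solving exactly, f² + N·c·f − N·c·H = 0 ⇒ f = (−N·c + √((N·c)² + 4·N·c·H))/2 = (−0.064 + √1300.5)/2 ≈ 17.999 mm, so f ≈ 18.0 mm.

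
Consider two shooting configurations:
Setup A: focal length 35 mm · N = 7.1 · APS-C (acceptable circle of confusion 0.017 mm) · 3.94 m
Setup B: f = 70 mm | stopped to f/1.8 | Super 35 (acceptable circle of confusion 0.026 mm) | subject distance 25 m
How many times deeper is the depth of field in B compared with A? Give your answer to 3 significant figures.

Setup A: H = 35²/(7.1×0.017) + 35 ≈ 10184.1 mm; DoF = Df − Dn = 6404.0 − 2845.3 ≈ 3558.7 mm.
Setup B: H = 70²/(1.8×0.026) + 70 ≈ 104770.9 mm; DoF = Df − Dn = 32813 − 20192 ≈ 12621 mm.
Ratio = 12621 / 3558.7 ≈ 3.55.

3.55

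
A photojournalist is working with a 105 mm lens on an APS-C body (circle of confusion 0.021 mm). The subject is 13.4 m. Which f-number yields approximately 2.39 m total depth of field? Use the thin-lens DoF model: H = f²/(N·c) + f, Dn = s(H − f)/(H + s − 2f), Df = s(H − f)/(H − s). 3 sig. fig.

f/3.49

Write h = H − f = f²/(N·c). The thin-lens limits are Dn = s·h/(h + (s−f)) and Df = s·h/(h − (s−f)), so DoF = Df − Dn = 2·s·(s−f)·h / (h² − (s−f)²).
That is a quadratic in h: DoF·h² − 2·s·(s−f)·h − DoF·(s−f)² = 0 ⇒ h = (s−f)·(s + √(s² + DoF²)) / DoF = 13295 × (13400 + √(13400² + 2390²)) / 2390 = 13295 × (13400 + 13611.5) / 2390 ≈ 150258 mm.
Then N = f²/(c·h) = 105² / (0.021 × 150258) = 11025 / 3155.4 ≈ 3.49.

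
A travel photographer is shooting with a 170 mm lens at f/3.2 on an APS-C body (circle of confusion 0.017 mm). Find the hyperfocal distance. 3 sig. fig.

Hyperfocal distance H = f²/(N·c) + f = 170²/(3.2 × 0.017) + 170 = 28900/0.0544 + 170 ≈ 531420.0 mm ≈ 531 m.

531 m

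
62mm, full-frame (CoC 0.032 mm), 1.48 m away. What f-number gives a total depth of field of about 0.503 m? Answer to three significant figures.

Write h = H − f = f²/(N·c). The thin-lens limits are Dn = s·h/(h + (s−f)) and Df = s·h/(h − (s−f)), so DoF = Df − Dn = 2·s·(s−f)·h / (h² − (s−f)²).
That is a quadratic in h: DoF·h² − 2·s·(s−f)·h − DoF·(s−f)² = 0 ⇒ h = (s−f)·(s + √(s² + DoF²)) / DoF = 1418 × (1480 + √(1480² + 503²)) / 503 = 1418 × (1480 + 1563.14) / 503 ≈ 8578.9 mm.
Then N = f²/(c·h) = 62² / (0.032 × 8578.9) = 3844 / 274.52 ≈ 14.

f/14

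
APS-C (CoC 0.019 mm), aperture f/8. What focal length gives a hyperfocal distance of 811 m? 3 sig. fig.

351 mm

From H = f²/(N·c) + f, with f ≪ H: f ≈ √(H·N·c) = √(811000 × 8 × 0.019) = √123272 ≈ 351.1 mm.
The +f correction barely moves this — solving exactly, f² + N·c·f − N·c·H = 0 ⇒ f = (−N·c + √((N·c)² + 4·N·c·H))/2 = (−0.152 + √493088)/2 ≈ 351.03 mm, so f ≈ 351 mm.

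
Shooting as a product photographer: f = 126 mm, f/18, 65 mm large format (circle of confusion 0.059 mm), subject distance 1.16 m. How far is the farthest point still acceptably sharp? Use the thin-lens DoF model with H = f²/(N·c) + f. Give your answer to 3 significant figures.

Hyperfocal distance H = f²/(N·c) + f = 126²/(18 × 0.059) + 126 = 15876/1.062 + 126 ≈ 15075.2 mm ≈ 15.08 m.
Far limit Df = s·(H − f)/(H − s) = 1160 × (15075.2 − 126) / (15075.2 − 1160) = 1160 × 14949.2 / 13915.2 ≈ 1246.2 mm ≈ 1.25 m.

1.25 m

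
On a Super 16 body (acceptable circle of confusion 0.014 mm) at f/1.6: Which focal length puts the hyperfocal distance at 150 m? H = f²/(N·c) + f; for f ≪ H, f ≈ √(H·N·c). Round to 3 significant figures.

From H = f²/(N·c) + f, with f ≪ H: f ≈ √(H·N·c) = √(150000 × 1.6 × 0.014) = √3360.0 ≈ 57.97 mm.
The +f correction barely moves this — solving exactly, f² + N·c·f − N·c·H = 0 ⇒ f = (−N·c + √((N·c)² + 4·N·c·H))/2 = (−0.0224 + √13440)/2 ≈ 57.954 mm, so f ≈ 58.0 mm.

58.0 mm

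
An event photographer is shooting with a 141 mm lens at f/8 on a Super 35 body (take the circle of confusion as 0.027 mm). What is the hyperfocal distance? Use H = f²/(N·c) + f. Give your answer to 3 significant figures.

Hyperfocal distance H = f²/(N·c) + f = 141²/(8 × 0.027) + 141 = 19881/0.216 + 141 ≈ 92182.7 mm ≈ 92.2 m.

92.2 m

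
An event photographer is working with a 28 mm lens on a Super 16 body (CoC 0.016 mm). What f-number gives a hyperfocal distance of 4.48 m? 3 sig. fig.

f/11

Rearrange H = f²/(N·c) + f for N: N = f² / ((H − f)·c).
N = 28² / ((4480 − 28) × 0.016) = 784 / 71.23 ≈ 11.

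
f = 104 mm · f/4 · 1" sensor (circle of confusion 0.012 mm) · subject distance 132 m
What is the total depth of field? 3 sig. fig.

Hyperfocal distance H = f²/(N·c) + f = 104²/(4 × 0.012) + 104 = 10816/0.048 + 104 ≈ 225437.3 mm ≈ 225.4 m.
Near limit Dn = s·(H − f)/(H + s − 2f) = 132000 × (225437.3 − 104) / (225437.3 + 132000 − 2 × 104) = 132000 × 225333.3 / 357229.3 ≈ 83263 mm.
Far limit Df = s·(H − f)/(H − s) = 132000 × (225437.3 − 104) / (225437.3 − 132000) = 132000 × 225333.3 / 93437.3 ≈ 318331 mm.
Depth of field = Df − Dn = 318331 − 83263 ≈ 235068 mm ≈ 235 m.

235 m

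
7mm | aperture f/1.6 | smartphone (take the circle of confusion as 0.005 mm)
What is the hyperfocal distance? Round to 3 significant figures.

6.13 m

Hyperfocal distance H = f²/(N·c) + f = 7²/(1.6 × 0.005) + 7 = 49/0.008 + 7 ≈ 6132.0 mm ≈ 6.13 m.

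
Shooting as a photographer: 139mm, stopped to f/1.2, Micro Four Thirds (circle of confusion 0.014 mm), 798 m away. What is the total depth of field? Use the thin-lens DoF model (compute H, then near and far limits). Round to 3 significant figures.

Hyperfocal distance H = f²/(N·c) + f = 139²/(1.2 × 0.014) + 139 = 19321/0.0168 + 139 ≈ 1150198.5 mm ≈ 1150 m.
Near limit Dn = s·(H − f)/(H + s − 2f) = 798000 × (1150198.5 − 139) / (1150198.5 + 798000 − 2 × 139) = 798000 × 1150059.5 / 1947920.5 ≈ 471142 mm.
Far limit Df = s·(H − f)/(H − s) = 798000 × (1150198.5 − 139) / (1150198.5 − 798000) = 798000 × 1150059.5 / 352198.5 ≈ 2605768 mm.
Depth of field = Df − Dn = 2605768 − 471142 ≈ 2134626 mm ≈ 2130 m.

2130 m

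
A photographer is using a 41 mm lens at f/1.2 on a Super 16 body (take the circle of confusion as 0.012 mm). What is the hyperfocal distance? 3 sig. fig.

Hyperfocal distance H = f²/(N·c) + f = 41²/(1.2 × 0.012) + 41 = 1681/0.0144 + 41 ≈ 116777.1 mm ≈ 117 m.

117 m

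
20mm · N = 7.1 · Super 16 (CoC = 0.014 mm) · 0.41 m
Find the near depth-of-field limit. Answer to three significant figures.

374 mm

Hyperfocal distance H = f²/(N·c) + f = 20²/(7.1 × 0.014) + 20 = 400/0.0994 + 20 ≈ 4044.1 mm ≈ 4.044 m.
Near limit Dn = s·(H − f)/(H + s − 2f) = 410 × (4044.1 − 20) / (4044.1 + 410 − 2 × 20) = 410 × 4024.1 / 4414.1 ≈ 373.78 mm.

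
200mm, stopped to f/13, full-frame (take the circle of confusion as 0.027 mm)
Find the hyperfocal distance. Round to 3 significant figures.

Hyperfocal distance H = f²/(N·c) + f = 200²/(13 × 0.027) + 200 = 40000/0.351 + 200 ≈ 114160.1 mm ≈ 114 m.

114 m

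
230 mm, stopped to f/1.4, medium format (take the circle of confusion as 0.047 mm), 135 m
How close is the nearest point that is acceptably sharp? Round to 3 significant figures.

Hyperfocal distance H = f²/(N·c) + f = 230²/(1.4 × 0.047) + 230 = 52900/0.0658 + 230 ≈ 804181.4 mm ≈ 804.2 m.
Near limit Dn = s·(H − f)/(H + s − 2f) = 135000 × (804181.4 − 230) / (804181.4 + 135000 − 2 × 230) = 135000 × 803951.4 / 938721.4 ≈ 115618 mm ≈ 116 m.

116 m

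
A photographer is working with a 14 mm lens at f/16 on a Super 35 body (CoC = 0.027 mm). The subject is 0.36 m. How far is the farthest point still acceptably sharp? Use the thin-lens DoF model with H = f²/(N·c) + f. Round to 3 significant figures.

Hyperfocal distance H = f²/(N·c) + f = 14²/(16 × 0.027) + 14 = 196/0.432 + 14 ≈ 467.7 mm ≈ 0.468 m.
Far limit Df = s·(H − f)/(H − s) = 360 × (467.7 − 14) / (467.7 − 360) = 360 × 453.7 / 107.7 ≈ 1516.5 mm ≈ 1.52 m.

1.52 m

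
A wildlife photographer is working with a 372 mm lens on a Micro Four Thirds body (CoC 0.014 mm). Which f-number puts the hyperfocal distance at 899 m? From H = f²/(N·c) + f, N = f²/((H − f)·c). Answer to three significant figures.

Rearrange H = f²/(N·c) + f for N: N = f² / ((H − f)·c).
N = 372² / ((899000 − 372) × 0.014) = 138384 / 12581 ≈ 11.

f/11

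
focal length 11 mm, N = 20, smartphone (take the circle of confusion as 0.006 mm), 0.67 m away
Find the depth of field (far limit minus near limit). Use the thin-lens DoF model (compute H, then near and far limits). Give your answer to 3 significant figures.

Hyperfocal distance H = f²/(N·c) + f = 11²/(20 × 0.006) + 11 = 121/0.12 + 11 ≈ 1019.3 mm ≈ 1.019 m.
Near limit Dn = s·(H − f)/(H + s − 2f) = 670 × (1019.3 − 11) / (1019.3 + 670 − 2 × 11) = 670 × 1008.3 / 1667.3 ≈ 405.2 mm.
Far limit Df = s·(H − f)/(H − s) = 670 × (1019.3 − 11) / (1019.3 − 670) = 670 × 1008.3 / 349.3 ≈ 1933.9 mm.
Depth of field = Df − Dn = 1933.9 − 405.2 ≈ 1528.7 mm ≈ 1.53 m.

1.53 m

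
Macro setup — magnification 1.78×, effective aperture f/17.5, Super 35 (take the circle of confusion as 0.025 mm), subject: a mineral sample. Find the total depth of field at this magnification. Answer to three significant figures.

At magnification m, DoF ≈ 2·N_eff·c/m² = 2 × 17.5 × 0.025 / 1.78² = 0.875 / 3.168 ≈ 0.276 mm.

0.276 mm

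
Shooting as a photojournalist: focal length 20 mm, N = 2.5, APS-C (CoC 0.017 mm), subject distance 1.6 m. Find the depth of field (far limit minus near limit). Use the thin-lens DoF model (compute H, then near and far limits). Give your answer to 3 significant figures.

0.553 m

Hyperfocal distance H = f²/(N·c) + f = 20²/(2.5 × 0.017) + 20 = 400/0.0425 + 20 ≈ 9431.8 mm ≈ 9.432 m.
Near limit Dn = s·(H − f)/(H + s − 2f) = 1600 × (9431.8 − 20) / (9431.8 + 1600 − 2 × 20) = 1600 × 9411.8 / 10991.8 ≈ 1370.01 mm.
Far limit Df = s·(H − f)/(H − s) = 1600 × (9431.8 − 20) / (9431.8 − 1600) = 1600 × 9411.8 / 7831.8 ≈ 1922.79 mm.
Depth of field = Df − Dn = 1922.79 − 1370.01 ≈ 552.78 mm ≈ 0.553 m.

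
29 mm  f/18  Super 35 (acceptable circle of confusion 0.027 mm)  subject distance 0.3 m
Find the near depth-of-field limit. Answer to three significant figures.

259 mm

Hyperfocal distance H = f²/(N·c) + f = 29²/(18 × 0.027) + 29 = 841/0.486 + 29 ≈ 1759.5 mm ≈ 1.759 m.
Near limit Dn = s·(H − f)/(H + s − 2f) = 300 × (1759.5 − 29) / (1759.5 + 300 − 2 × 29) = 300 × 1730.5 / 2001.5 ≈ 259.38 mm.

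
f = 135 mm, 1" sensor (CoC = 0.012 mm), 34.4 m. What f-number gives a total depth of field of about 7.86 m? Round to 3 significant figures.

f/5

Write h = H − f = f²/(N·c). The thin-lens limits are Dn = s·h/(h + (s−f)) and Df = s·h/(h − (s−f)), so DoF = Df − Dn = 2·s·(s−f)·h / (h² − (s−f)²).
That is a quadratic in h: DoF·h² − 2·s·(s−f)·h − DoF·(s−f)² = 0 ⇒ h = (s−f)·(s + √(s² + DoF²)) / DoF = 34265 × (34400 + √(34400² + 7860²)) / 7860 = 34265 × (34400 + 35286.5) / 7860 ≈ 303793 mm.
Then N = f²/(c·h) = 135² / (0.012 × 303793) = 18225 / 3645.5 ≈ 5.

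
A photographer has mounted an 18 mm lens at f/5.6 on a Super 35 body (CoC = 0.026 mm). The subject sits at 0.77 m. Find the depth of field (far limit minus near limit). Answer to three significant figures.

0.588 m

Hyperfocal distance H = f²/(N·c) + f = 18²/(5.6 × 0.026) + 18 = 324/0.1456 + 18 ≈ 2243.3 mm ≈ 2.243 m.
Near limit Dn = s·(H − f)/(H + s − 2f) = 770 × (2243.3 − 18) / (2243.3 + 770 − 2 × 18) = 770 × 2225.3 / 2977.3 ≈ 575.51 mm.
Far limit Df = s·(H − f)/(H − s) = 770 × (2243.3 − 18) / (2243.3 − 770) = 770 × 2225.3 / 1473.3 ≈ 1163.03 mm.
Depth of field = Df − Dn = 1163.03 − 575.51 ≈ 587.52 mm ≈ 0.588 m.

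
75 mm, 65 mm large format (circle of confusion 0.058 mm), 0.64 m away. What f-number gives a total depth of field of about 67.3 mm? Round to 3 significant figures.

f/9

Write h = H − f = f²/(N·c). The thin-lens limits are Dn = s·h/(h + (s−f)) and Df = s·h/(h − (s−f)), so DoF = Df − Dn = 2·s·(s−f)·h / (h² − (s−f)²).
That is a quadratic in h: DoF·h² − 2·s·(s−f)·h − DoF·(s−f)² = 0 ⇒ h = (s−f)·(s + √(s² + DoF²)) / DoF = 565 × (640 + √(640² + 67.3²)) / 67.3 = 565 × (640 + 643.529) / 67.3 ≈ 10776 mm.
Then N = f²/(c·h) = 75² / (0.058 × 10776) = 5625 / 624.98 ≈ 9.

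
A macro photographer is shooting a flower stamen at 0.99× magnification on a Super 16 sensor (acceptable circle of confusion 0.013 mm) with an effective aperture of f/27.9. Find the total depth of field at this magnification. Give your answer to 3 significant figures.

0.740 mm

At magnification m, DoF ≈ 2·N_eff·c/m² = 2 × 27.9 × 0.013 / 0.99² = 0.7254 / 0.9801 ≈ 0.74 mm.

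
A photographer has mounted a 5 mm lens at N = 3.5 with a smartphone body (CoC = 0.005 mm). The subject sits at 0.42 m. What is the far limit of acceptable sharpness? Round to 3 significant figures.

0.592 m

Hyperfocal distance H = f²/(N·c) + f = 5²/(3.5 × 0.005) + 5 = 25/0.0175 + 5 ≈ 1433.6 mm ≈ 1.434 m.
Far limit Df = s·(H − f)/(H − s) = 420 × (1433.6 − 5) / (1433.6 − 420) = 420 × 1428.6 / 1013.6 ≈ 591.97 mm ≈ 0.592 m.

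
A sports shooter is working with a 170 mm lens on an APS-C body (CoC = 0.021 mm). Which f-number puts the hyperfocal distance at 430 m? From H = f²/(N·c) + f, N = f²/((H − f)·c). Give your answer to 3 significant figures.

f/3.20

Rearrange H = f²/(N·c) + f for N: N = f² / ((H − f)·c).
N = 170² / ((430000 − 170) × 0.021) = 28900 / 9026 ≈ 3.20.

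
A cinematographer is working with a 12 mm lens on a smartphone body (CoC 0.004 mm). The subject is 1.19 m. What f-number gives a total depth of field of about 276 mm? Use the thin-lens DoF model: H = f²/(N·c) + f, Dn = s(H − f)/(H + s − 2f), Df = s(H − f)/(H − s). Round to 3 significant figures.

Write h = H − f = f²/(N·c). The thin-lens limits are Dn = s·h/(h + (s−f)) and Df = s·h/(h − (s−f)), so DoF = Df − Dn = 2·s·(s−f)·h / (h² − (s−f)²).
That is a quadratic in h: DoF·h² − 2·s·(s−f)·h − DoF·(s−f)² = 0 ⇒ h = (s−f)·(s + √(s² + DoF²)) / DoF = 1178 × (1190 + √(1190² + 276²)) / 276 = 1178 × (1190 + 1221.59) / 276 ≈ 10293 mm.
Then N = f²/(c·h) = 12² / (0.004 × 10293) = 144 / 41.172 ≈ 3.50.

f/3.50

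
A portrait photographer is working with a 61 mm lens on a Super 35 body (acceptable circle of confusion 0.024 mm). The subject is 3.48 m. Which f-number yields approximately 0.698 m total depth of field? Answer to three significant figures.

Write h = H − f = f²/(N·c). The thin-lens limits are Dn = s·h/(h + (s−f)) and Df = s·h/(h − (s−f)), so DoF = Df − Dn = 2·s·(s−f)·h / (h² − (s−f)²).
That is a quadratic in h: DoF·h² − 2·s·(s−f)·h − DoF·(s−f)² = 0 ⇒ h = (s−f)·(s + √(s² + DoF²)) / DoF = 3419 × (3480 + √(3480² + 698²)) / 698 = 3419 × (3480 + 3549.31) / 698 ≈ 34432 mm.
Then N = f²/(c·h) = 61² / (0.024 × 34432) = 3721 / 826.36 ≈ 4.50.

f/4.50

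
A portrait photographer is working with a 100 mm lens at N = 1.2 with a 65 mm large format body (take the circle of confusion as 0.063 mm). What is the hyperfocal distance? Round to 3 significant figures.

132 m

Hyperfocal distance H = f²/(N·c) + f = 100²/(1.2 × 0.063) + 100 = 10000/0.0756 + 100 ≈ 132375.1 mm ≈ 132 m.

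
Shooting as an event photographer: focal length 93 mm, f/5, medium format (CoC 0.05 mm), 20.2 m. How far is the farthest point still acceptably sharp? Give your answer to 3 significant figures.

Hyperfocal distance H = f²/(N·c) + f = 93²/(5 × 0.05) + 93 = 8649/0.25 + 93 ≈ 34689.0 mm ≈ 34.69 m.
Far limit Df = s·(H − f)/(H − s) = 20200 × (34689.0 − 93) / (34689.0 − 20200) = 20200 × 34596.0 / 14489.0 ≈ 48232 mm ≈ 48.2 m.

48.2 m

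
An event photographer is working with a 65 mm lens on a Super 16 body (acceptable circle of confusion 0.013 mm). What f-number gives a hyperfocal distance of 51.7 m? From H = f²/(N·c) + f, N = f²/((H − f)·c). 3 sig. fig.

Rearrange H = f²/(N·c) + f for N: N = f² / ((H − f)·c).
N = 65² / ((51700 − 65) × 0.013) = 4225 / 671.3 ≈ 6.29.

f/6.29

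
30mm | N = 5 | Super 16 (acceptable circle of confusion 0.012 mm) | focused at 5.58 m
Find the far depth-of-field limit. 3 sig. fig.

8.86 m

Hyperfocal distance H = f²/(N·c) + f = 30²/(5 × 0.012) + 30 = 900/0.06 + 30 ≈ 15030.0 mm ≈ 15.03 m.
Far limit Df = s·(H − f)/(H − s) = 5580 × (15030.0 − 30) / (15030.0 − 5580) = 5580 × 15000.0 / 9450.0 ≈ 8857.1 mm ≈ 8.86 m.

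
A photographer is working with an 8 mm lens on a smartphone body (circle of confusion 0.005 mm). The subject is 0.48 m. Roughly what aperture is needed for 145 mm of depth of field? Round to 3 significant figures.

Write h = H − f = f²/(N·c). The thin-lens limits are Dn = s·h/(h + (s−f)) and Df = s·h/(h − (s−f)), so DoF = Df − Dn = 2·s·(s−f)·h / (h² − (s−f)²).
That is a quadratic in h: DoF·h² − 2·s·(s−f)·h − DoF·(s−f)² = 0 ⇒ h = (s−f)·(s + √(s² + DoF²)) / DoF = 472 × (480 + √(480² + 145²)) / 145 = 472 × (480 + 501.423) / 145 ≈ 3194.7 mm.
Then N = f²/(c·h) = 8² / (0.005 × 3194.7) = 64 / 15.974 ≈ 4.01.

f/4.01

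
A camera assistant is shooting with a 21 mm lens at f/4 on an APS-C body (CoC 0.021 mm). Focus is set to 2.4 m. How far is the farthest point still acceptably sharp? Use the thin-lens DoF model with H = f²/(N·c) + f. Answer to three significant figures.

4.39 m

Hyperfocal distance H = f²/(N·c) + f = 21²/(4 × 0.021) + 21 = 441/0.084 + 21 ≈ 5271.0 mm ≈ 5.271 m.
Far limit Df = s·(H − f)/(H − s) = 2400 × (5271.0 − 21) / (5271.0 − 2400) = 2400 × 5250.0 / 2871.0 ≈ 4388.7 mm ≈ 4.39 m.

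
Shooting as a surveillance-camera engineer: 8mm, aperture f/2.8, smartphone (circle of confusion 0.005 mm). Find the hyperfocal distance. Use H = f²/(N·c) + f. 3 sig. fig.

Hyperfocal distance H = f²/(N·c) + f = 8²/(2.8 × 0.005) + 8 = 64/0.014 + 8 ≈ 4579.4 mm ≈ 4.58 m.

4.58 m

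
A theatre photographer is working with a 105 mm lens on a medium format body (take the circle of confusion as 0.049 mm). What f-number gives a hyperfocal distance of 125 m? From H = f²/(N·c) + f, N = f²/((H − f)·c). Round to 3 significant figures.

f/1.80

Rearrange H = f²/(N·c) + f for N: N = f² / ((H − f)·c).
N = 105² / ((125000 − 105) × 0.049) = 11025 / 6120 ≈ 1.80.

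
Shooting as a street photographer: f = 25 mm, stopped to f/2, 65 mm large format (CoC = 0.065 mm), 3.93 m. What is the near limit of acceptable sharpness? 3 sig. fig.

2.17 m

Hyperfocal distance H = f²/(N·c) + f = 25²/(2 × 0.065) + 25 = 625/0.13 + 25 ≈ 4832.7 mm ≈ 4.833 m.
Near limit Dn = s·(H − f)/(H + s − 2f) = 3930 × (4832.7 − 25) / (4832.7 + 3930 − 2 × 25) = 3930 × 4807.7 / 8712.7 ≈ 2168.6 mm ≈ 2.17 m.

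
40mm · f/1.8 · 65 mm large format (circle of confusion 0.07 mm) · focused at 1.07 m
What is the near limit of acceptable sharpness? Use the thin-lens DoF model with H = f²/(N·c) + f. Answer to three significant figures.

Hyperfocal distance H = f²/(N·c) + f = 40²/(1.8 × 0.07) + 40 = 1600/0.126 + 40 ≈ 12738.4 mm ≈ 12.74 m.
Near limit Dn = s·(H − f)/(H + s − 2f) = 1070 × (12738.4 − 40) / (12738.4 + 1070 − 2 × 40) = 1070 × 12698.4 / 13728.4 ≈ 989.72 mm ≈ 0.990 m.

0.990 m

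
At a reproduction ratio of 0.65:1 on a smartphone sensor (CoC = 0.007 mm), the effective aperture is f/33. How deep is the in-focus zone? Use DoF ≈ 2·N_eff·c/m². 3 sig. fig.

At magnification m, DoF ≈ 2·N_eff·c/m² = 2 × 33 × 0.007 / 0.65² = 0.462 / 0.4225 ≈ 1.09 mm.

1.09 mm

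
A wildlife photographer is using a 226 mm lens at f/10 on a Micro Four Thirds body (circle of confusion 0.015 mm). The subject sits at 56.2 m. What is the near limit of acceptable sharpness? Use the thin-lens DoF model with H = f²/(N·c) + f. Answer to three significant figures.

48.3 m

Hyperfocal distance H = f²/(N·c) + f = 226²/(10 × 0.015) + 226 = 51076/0.15 + 226 ≈ 340732.7 mm ≈ 340.7 m.
Near limit Dn = s·(H − f)/(H + s − 2f) = 56200 × (340732.7 − 226) / (340732.7 + 56200 − 2 × 226) = 56200 × 340506.7 / 396480.7 ≈ 48266 mm ≈ 48.3 m.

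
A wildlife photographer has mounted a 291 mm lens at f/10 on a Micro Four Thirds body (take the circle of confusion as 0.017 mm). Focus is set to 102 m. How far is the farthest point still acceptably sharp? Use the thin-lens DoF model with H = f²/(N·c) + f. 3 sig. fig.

128 m

Hyperfocal distance H = f²/(N·c) + f = 291²/(10 × 0.017) + 291 = 84681/0.17 + 291 ≈ 498414.5 mm ≈ 498.4 m.
Far limit Df = s·(H − f)/(H − s) = 102000 × (498414.5 − 291) / (498414.5 − 102000) = 102000 × 498123.5 / 396414.5 ≈ 128170 mm ≈ 128 m.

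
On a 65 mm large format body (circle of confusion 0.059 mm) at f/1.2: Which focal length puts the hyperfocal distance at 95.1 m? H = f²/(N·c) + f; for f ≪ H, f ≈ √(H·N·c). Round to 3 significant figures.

From H = f²/(N·c) + f, with f ≪ H: f ≈ √(H·N·c) = √(95100 × 1.2 × 0.059) = √6733.1 ≈ 82.06 mm.
Exact: f² + N·c·f − N·c·H = 0 ⇒ f = (−N·c + √((N·c)² + 4·N·c·H))/2 = (−0.0708 + √26932)/2 ≈ 82.020 mm ≈ 82.0 mm.

82.0 mm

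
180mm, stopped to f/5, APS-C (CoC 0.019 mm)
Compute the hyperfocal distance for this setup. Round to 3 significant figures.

Hyperfocal distance H = f²/(N·c) + f = 180²/(5 × 0.019) + 180 = 32400/0.095 + 180 ≈ 341232.6 mm ≈ 341 m.

341 m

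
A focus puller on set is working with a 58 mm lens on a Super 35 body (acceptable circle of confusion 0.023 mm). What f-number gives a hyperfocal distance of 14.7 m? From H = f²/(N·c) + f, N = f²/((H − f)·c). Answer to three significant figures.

Rearrange H = f²/(N·c) + f for N: N = f² / ((H − f)·c).
N = 58² / ((14700 − 58) × 0.023) = 3364 / 336.8 ≈ 9.99.

f/9.99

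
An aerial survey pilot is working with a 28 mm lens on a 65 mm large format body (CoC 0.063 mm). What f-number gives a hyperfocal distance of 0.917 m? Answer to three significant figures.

f/14

Rearrange H = f²/(N·c) + f for N: N = f² / ((H − f)·c).
N = 28² / ((917 − 28) × 0.063) = 784 / 56.01 ≈ 14.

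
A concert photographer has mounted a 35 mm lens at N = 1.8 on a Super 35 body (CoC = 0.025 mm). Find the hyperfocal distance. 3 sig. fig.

Hyperfocal distance H = f²/(N·c) + f = 35²/(1.8 × 0.025) + 35 = 1225/0.045 + 35 ≈ 27257.2 mm ≈ 27.3 m.

27.3 m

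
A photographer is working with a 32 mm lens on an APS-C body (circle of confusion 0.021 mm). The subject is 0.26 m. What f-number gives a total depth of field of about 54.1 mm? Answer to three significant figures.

Write h = H − f = f²/(N·c). The thin-lens limits are Dn = s·h/(h + (s−f)) and Df = s·h/(h − (s−f)), so DoF = Df − Dn = 2·s·(s−f)·h / (h² − (s−f)²).
That is a quadratic in h: DoF·h² − 2·s·(s−f)·h − DoF·(s−f)² = 0 ⇒ h = (s−f)·(s + √(s² + DoF²)) / DoF = 228 × (260 + √(260² + 54.1²)) / 54.1 = 228 × (260 + 265.569) / 54.1 ≈ 2215.0 mm.
Then N = f²/(c·h) = 32² / (0.021 × 2215.0) = 1024 / 46.514 ≈ 22.

f/22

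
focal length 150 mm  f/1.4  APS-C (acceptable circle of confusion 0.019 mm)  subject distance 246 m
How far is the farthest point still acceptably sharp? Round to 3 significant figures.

347 m

Hyperfocal distance H = f²/(N·c) + f = 150²/(1.4 × 0.019) + 150 = 22500/0.0266 + 150 ≈ 846014.7 mm ≈ 846.0 m.
Far limit Df = s·(H − f)/(H − s) = 246000 × (846014.7 − 150) / (846014.7 − 246000) = 246000 × 845864.7 / 600014.7 ≈ 346796 mm ≈ 347 m.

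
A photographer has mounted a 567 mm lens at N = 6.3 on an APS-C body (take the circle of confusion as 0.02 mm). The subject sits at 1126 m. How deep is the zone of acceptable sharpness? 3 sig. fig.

Hyperfocal distance H = f²/(N·c) + f = 567²/(6.3 × 0.02) + 567 = 321489/0.126 + 567 ≈ 2552067.0 mm ≈ 2552 m.
Near limit Dn = s·(H − f)/(H + s − 2f) = 1126000 × (2552067.0 − 567) / (2552067.0 + 1126000 − 2 × 567) = 1126000 × 2551500.0 / 3676933.0 ≈ 781355 mm.
Far limit Df = s·(H − f)/(H − s) = 1126000 × (2552067.0 − 567) / (2552067.0 − 1126000) = 1126000 × 2551500.0 / 1426067.0 ≈ 2014624 mm.
Depth of field = Df − Dn = 2014624 − 781355 ≈ 1233269 mm ≈ 1230 m.

1230 m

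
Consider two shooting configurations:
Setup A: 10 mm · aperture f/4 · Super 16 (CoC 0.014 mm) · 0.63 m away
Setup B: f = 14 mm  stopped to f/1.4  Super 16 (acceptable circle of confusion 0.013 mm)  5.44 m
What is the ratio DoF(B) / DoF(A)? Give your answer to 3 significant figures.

Setup A: H = 10²/(4×0.014) + 10 ≈ 1795.7 mm; DoF = Df − Dn = 965.07 − 467.64 ≈ 497.43 mm.
Setup B: H = 14²/(1.4×0.013) + 14 ≈ 10783.2 mm; DoF = Df − Dn = 10964.3 − 3617.4 ≈ 7346.9 mm.
Ratio = 7346.9 / 497.43 ≈ 14.8.

14.8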